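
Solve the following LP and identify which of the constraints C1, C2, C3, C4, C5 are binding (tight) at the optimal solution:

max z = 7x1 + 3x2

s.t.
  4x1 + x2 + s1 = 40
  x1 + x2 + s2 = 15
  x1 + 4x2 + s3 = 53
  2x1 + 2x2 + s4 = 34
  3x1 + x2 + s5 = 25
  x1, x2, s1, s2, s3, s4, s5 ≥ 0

At x1 = 5, x2 = 10, compute slack b - a·x for each constraint:
  C1: 40 − 30 = 10  (slack)
  C2: 15 − 15 = 0  (binding)
  C3: 53 − 45 = 8  (slack)
  C4: 34 − 30 = 4  (slack)
  C5: 25 − 25 = 0  (binding)

Optimal: x1 = 5, x2 = 10
Binding: C2, C5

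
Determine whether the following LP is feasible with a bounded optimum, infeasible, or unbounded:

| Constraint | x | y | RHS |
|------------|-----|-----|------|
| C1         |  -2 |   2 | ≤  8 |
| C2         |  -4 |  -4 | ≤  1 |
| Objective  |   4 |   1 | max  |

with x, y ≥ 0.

Unbounded (objective can increase without bound)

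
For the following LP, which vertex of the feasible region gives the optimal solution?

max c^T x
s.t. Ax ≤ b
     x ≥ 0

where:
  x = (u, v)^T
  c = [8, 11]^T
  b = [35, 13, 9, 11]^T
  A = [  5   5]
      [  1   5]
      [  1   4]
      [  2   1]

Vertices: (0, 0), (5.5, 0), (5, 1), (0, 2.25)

Evaluate the objective at each vertex of the feasible region:
  z(0, 0) = 0
  z(5.5, 0) = 44
  z(5, 1) = 51  ←
  z(0, 2.25) = 24.75
The maximum is at u = 5, v = 1.

(5, 1)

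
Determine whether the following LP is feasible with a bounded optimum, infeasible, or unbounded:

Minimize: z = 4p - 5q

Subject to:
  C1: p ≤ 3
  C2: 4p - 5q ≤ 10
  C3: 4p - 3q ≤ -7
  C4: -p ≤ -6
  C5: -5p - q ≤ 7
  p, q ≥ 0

Infeasible (no feasible solution exists)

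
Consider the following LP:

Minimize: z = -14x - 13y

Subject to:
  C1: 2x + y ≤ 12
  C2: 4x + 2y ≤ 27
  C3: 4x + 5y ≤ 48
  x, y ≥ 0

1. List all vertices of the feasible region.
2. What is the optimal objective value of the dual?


1. (0, 0), (6, 0), (2, 8), (0, 9.6)
2. -132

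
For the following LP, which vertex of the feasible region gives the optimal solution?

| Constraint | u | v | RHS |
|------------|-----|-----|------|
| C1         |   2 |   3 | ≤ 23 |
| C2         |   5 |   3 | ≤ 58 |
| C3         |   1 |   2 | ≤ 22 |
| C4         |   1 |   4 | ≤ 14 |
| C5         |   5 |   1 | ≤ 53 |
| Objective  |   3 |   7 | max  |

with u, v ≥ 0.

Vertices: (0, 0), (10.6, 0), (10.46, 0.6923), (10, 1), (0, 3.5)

Evaluate the objective at each vertex of the feasible region:
  z(0, 0) = 0
  z(10.6, 0) = 31.8
  z(10.46, 0.6923) = 36.23
  z(10, 1) = 37  ←
  z(0, 3.5) = 24.5
The maximum is at u = 10, v = 1.

(10, 1)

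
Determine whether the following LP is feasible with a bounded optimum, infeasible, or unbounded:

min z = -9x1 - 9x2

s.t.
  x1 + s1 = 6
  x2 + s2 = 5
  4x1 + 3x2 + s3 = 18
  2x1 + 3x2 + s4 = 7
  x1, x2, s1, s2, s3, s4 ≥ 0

Feasible with a bounded optimal solution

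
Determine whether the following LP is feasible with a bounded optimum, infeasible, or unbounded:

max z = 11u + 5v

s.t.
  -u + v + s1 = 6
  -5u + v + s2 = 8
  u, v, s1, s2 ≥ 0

Unbounded (objective can increase without bound)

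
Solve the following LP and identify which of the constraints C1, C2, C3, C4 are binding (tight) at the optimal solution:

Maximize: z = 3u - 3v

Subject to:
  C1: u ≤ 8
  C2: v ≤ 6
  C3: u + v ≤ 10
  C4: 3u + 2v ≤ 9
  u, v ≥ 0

At u = 3, v = 0, compute slack b - a·x for each constraint:
  C1: 8 − 3 = 5  (slack)
  C2: 6 − 0 = 6  (slack)
  C3: 10 − 3 = 7  (slack)
  C4: 9 − 9 = 0  (binding)

Optimal: u = 3, v = 0
Binding: C4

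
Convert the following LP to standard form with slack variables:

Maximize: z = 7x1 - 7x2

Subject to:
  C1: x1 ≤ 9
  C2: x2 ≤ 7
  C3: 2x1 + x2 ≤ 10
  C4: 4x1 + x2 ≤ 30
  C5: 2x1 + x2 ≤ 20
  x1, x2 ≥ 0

max z = 7x1 - 7x2

s.t.
  x1 + s1 = 9
  x2 + s2 = 7
  2x1 + x2 + s3 = 10
  4x1 + x2 + s4 = 30
  2x1 + x2 + s5 = 20
  x1, x2, s1, s2, s3, s4, s5 ≥ 0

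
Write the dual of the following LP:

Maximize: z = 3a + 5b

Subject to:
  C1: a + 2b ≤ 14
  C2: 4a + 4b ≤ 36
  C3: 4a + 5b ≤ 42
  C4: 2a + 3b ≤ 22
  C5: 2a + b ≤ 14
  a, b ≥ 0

Primal max cᵀx s.t. Ax ≤ b, x ≥ 0  →  Dual min bᵀy s.t. Aᵀy ≥ c, y ≥ 0.

Minimize: z = 14y1 + 36y2 + 42y3 + 22y4 + 14y5

Subject to:
  y1 + 4y2 + 4y3 + 2y4 + 2y5 ≥ 3
  2y1 + 4y2 + 5y3 + 3y4 + y5 ≥ 5
  y1, y2, y3, y4, y5 ≥ 0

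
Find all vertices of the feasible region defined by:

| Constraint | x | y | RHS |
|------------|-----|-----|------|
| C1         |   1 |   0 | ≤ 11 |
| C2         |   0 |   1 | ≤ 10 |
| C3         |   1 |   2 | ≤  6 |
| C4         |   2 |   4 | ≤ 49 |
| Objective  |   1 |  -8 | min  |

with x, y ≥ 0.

(0, 0), (6, 0), (0, 3)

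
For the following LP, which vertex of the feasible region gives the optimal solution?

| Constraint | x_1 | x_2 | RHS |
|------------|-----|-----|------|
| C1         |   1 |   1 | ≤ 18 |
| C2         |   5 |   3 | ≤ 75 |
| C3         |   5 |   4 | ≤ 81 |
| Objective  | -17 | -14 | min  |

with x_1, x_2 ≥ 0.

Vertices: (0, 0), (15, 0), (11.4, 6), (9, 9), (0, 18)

Evaluate the objective at each vertex of the feasible region:
  z(0, 0) = 0
  z(15, 0) = -255
  z(11.4, 6) = -277.8
  z(9, 9) = -279  ←
  z(0, 18) = -252
The minimum is at x_1 = 9, x_2 = 9.

(9, 9)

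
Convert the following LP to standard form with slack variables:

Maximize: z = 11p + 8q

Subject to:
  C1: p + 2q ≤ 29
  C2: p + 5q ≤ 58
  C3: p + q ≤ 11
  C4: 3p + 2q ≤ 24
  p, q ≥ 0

max z = 11p + 8q

s.t.
  p + 2q + s1 = 29
  p + 5q + s2 = 58
  p + q + s3 = 11
  3p + 2q + s4 = 24
  p, q, s1, s2, s3, s4 ≥ 0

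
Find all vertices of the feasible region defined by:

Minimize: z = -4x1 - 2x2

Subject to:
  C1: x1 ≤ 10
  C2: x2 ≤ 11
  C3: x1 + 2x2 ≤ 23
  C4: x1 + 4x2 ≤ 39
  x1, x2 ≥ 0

(0, 0), (10, 0), (10, 6.5), (7, 8), (0, 9.75)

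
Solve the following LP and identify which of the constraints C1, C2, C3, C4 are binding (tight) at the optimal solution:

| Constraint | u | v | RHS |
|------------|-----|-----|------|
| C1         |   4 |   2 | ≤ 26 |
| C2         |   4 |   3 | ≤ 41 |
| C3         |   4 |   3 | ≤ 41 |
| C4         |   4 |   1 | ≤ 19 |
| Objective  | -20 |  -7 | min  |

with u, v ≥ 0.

At u = 3, v = 7, compute slack b - a·x for each constraint:
  C1: 26 − 26 = 0  (binding)
  C2: 41 − 33 = 8  (slack)
  C3: 41 − 33 = 8  (slack)
  C4: 19 − 19 = 0  (binding)

Optimal: u = 3, v = 7
Binding: C1, C4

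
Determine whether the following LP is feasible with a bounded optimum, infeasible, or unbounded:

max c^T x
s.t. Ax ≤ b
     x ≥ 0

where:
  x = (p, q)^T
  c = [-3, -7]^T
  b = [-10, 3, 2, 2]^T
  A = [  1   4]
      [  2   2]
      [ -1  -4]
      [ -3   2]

Infeasible (no feasible solution exists)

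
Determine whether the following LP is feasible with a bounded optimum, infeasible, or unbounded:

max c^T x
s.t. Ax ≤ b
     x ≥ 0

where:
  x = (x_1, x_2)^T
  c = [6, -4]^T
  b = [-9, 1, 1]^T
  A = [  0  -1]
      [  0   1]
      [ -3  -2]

Infeasible (no feasible solution exists)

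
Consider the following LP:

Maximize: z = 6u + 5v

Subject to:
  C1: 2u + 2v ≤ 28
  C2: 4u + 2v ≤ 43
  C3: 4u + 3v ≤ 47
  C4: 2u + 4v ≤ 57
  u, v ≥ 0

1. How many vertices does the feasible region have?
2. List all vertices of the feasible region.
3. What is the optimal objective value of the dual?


1. 5
2. (0, 0), (10.75, 0), (8.75, 4), (5, 9), (0, 14)
3. 75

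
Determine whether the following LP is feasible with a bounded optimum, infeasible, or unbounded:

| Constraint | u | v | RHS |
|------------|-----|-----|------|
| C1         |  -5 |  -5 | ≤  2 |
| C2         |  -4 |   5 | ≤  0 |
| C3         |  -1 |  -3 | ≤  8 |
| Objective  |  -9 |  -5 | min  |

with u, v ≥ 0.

Unbounded (objective can decrease without bound)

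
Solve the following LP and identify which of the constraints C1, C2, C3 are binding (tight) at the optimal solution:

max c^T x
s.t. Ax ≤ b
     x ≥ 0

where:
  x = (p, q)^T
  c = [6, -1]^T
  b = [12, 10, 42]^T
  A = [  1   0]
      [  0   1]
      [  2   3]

At p = 12, q = 0, compute slack b - a·x for each constraint:
  C1: 12 − 12 = 0  (binding)
  C2: 10 − 0 = 10  (slack)
  C3: 42 − 24 = 18  (slack)

Optimal: p = 12, q = 0
Binding: C1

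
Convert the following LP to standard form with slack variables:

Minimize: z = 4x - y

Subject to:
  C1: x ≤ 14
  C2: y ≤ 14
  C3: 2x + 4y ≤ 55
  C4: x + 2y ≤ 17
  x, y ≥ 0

min z = 4x - y

s.t.
  x + s1 = 14
  y + s2 = 14
  2x + 4y + s3 = 55
  x + 2y + s4 = 17
  x, y, s1, s2, s3, s4 ≥ 0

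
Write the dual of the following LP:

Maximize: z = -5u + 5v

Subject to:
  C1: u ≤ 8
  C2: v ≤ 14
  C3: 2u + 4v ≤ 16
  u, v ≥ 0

Primal max cᵀx s.t. Ax ≤ b, x ≥ 0  →  Dual min bᵀy s.t. Aᵀy ≥ c, y ≥ 0.

Minimize: z = 8y1 + 14y2 + 16y3

Subject to:
  y1 + 2y3 ≥ -5
  y2 + 4y3 ≥ 5
  y1, y2, y3 ≥ 0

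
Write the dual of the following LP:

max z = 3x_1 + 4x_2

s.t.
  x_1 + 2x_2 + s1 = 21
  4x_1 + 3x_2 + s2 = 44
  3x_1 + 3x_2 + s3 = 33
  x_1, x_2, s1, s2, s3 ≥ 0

Primal max cᵀx s.t. Ax ≤ b, x ≥ 0  →  Dual min bᵀy s.t. Aᵀy ≥ c, y ≥ 0.

Minimize: z = 21y1 + 44y2 + 33y3

Subject to:
  y1 + 4y2 + 3y3 ≥ 3
  2y1 + 3y2 + 3y3 ≥ 4
  y1, y2, y3 ≥ 0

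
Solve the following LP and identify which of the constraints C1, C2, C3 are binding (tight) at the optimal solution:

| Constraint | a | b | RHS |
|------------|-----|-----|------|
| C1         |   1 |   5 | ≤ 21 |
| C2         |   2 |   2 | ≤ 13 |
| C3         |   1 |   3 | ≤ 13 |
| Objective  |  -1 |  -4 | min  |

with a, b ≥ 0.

At a = 1, b = 4, compute slack b - a·x for each constraint:
  C1: 21 − 21 = 0  (binding)
  C2: 13 − 10 = 3  (slack)
  C3: 13 − 13 = 0  (binding)

Optimal: a = 1, b = 4
Binding: C1, C3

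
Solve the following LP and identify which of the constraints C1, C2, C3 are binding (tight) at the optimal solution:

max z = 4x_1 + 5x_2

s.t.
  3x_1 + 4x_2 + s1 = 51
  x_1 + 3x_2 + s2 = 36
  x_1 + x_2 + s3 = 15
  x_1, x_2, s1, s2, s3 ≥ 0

At x_1 = 9, x_2 = 6, compute slack b - a·x for each constraint:
  C1: 51 − 51 = 0  (binding)
  C2: 36 − 27 = 9  (slack)
  C3: 15 − 15 = 0  (binding)

Optimal: x_1 = 9, x_2 = 6
Binding: C1, C3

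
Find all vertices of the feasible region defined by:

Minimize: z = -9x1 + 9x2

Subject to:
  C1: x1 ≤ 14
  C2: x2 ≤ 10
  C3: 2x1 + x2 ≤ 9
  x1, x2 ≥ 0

(0, 0), (4.5, 0), (0, 9)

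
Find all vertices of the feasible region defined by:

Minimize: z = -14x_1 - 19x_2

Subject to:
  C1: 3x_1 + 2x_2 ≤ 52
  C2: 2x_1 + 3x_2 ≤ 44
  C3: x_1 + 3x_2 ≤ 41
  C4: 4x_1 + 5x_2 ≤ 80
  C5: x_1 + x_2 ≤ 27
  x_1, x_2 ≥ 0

(0, 0), (17.33, 0), (14.29, 4.571), (10, 8), (3, 12.67), (0, 13.67)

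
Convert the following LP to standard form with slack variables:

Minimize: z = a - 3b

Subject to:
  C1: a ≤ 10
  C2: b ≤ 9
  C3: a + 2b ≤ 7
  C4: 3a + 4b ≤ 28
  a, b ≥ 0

min z = a - 3b

s.t.
  a + s1 = 10
  b + s2 = 9
  a + 2b + s3 = 7
  3a + 4b + s4 = 28
  a, b, s1, s2, s3, s4 ≥ 0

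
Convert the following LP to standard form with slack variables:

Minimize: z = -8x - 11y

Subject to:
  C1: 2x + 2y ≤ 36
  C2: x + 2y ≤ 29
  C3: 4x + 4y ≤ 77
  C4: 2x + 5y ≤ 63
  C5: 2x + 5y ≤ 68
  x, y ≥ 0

min z = -8x - 11y

s.t.
  2x + 2y + s1 = 36
  x + 2y + s2 = 29
  4x + 4y + s3 = 77
  2x + 5y + s4 = 63
  2x + 5y + s5 = 68
  x, y, s1, s2, s3, s4, s5 ≥ 0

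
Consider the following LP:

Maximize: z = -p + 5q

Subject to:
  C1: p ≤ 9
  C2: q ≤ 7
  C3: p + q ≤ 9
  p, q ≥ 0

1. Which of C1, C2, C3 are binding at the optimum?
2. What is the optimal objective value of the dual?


1. C2
2. 35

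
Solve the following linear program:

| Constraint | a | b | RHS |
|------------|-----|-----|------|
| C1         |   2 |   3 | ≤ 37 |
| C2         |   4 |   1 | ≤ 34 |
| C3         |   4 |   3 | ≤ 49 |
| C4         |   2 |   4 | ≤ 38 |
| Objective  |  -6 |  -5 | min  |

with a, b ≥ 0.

Evaluate the objective at each vertex of the feasible region:
  z(0, 0) = 0
  z(8.5, 0) = -51
  z(7, 6) = -72  ←
  z(0, 9.5) = -47.5
The minimum is at a = 7, b = 6.

a = 7, b = 6, z = -72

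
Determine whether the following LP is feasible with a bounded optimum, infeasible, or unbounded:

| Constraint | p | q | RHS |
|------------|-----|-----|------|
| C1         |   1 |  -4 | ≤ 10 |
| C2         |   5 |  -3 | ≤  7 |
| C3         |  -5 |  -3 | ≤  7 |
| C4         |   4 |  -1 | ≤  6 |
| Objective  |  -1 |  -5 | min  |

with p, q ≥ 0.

Unbounded (objective can decrease without bound)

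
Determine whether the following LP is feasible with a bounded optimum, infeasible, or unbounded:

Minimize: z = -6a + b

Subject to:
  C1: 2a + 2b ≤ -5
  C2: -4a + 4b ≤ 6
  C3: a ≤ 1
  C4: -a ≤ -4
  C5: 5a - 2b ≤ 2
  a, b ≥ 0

Infeasible (no feasible solution exists)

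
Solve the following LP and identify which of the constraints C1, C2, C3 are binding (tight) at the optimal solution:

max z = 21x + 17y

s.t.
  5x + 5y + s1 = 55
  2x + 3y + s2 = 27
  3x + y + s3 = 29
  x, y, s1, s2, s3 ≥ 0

At x = 9, y = 2, compute slack b - a·x for each constraint:
  C1: 55 − 55 = 0  (binding)
  C2: 27 − 24 = 3  (slack)
  C3: 29 − 29 = 0  (binding)

Optimal: x = 9, y = 2
Binding: C1, C3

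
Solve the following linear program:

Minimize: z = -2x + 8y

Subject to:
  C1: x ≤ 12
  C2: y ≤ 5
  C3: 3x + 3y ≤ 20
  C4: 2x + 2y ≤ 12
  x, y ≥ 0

Evaluate the objective at each vertex of the feasible region:
  z(0, 0) = 0
  z(6, 0) = -12  ←
  z(1, 5) = 38
  z(0, 5) = 40
The minimum is at x = 6, y = 0.

x = 6, y = 0, z = -12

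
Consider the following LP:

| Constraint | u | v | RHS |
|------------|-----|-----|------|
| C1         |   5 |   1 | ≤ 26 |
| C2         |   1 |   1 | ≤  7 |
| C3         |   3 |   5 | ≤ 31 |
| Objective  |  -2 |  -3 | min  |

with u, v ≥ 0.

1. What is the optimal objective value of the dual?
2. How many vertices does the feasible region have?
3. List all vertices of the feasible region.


1. -19
2. 5
3. (0, 0), (5.2, 0), (4.75, 2.25), (2, 5), (0, 6.2)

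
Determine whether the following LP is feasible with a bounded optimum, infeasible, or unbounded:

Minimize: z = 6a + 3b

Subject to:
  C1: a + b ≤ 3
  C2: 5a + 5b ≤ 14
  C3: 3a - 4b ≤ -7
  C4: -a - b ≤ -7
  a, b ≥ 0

Infeasible (no feasible solution exists)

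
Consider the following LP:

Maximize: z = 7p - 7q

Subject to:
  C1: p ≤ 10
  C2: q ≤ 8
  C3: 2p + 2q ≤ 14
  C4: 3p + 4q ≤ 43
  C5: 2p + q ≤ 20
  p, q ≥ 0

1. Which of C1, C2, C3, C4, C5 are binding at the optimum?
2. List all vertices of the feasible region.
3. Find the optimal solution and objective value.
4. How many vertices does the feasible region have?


1. C3
2. (0, 0), (7, 0), (0, 7)
3. p = 7, q = 0, z = 49
4. 3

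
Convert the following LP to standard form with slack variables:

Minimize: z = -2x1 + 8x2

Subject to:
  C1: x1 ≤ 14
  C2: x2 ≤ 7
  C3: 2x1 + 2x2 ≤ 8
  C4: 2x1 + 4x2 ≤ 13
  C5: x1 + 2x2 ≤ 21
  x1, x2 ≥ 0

min z = -2x1 + 8x2

s.t.
  x1 + s1 = 14
  x2 + s2 = 7
  2x1 + 2x2 + s3 = 8
  2x1 + 4x2 + s4 = 13
  x1 + 2x2 + s5 = 21
  x1, x2, s1, s2, s3, s4, s5 ≥ 0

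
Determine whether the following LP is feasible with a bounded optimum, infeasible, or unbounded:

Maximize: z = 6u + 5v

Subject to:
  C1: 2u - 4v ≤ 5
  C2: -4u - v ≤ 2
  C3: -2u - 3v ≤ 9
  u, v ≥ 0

Unbounded (objective can increase without bound)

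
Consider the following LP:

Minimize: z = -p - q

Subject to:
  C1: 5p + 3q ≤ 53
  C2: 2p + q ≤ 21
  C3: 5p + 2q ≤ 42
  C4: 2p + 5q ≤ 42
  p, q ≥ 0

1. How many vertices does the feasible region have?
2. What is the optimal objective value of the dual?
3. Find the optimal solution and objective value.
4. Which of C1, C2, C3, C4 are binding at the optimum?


1. 4
2. -12
3. p = 6, q = 6, z = -12
4. C3, C4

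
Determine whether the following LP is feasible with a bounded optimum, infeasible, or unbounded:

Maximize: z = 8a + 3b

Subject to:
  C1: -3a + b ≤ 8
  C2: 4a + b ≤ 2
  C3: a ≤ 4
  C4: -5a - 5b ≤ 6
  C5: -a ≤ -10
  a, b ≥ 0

Infeasible (no feasible solution exists)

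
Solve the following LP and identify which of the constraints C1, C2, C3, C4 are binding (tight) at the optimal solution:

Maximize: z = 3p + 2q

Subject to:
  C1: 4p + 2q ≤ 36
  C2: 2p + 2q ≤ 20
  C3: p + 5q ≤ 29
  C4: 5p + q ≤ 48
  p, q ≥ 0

At p = 8, q = 2, compute slack b - a·x for each constraint:
  C1: 36 − 36 = 0  (binding)
  C2: 20 − 20 = 0  (binding)
  C3: 29 − 18 = 11  (slack)
  C4: 48 − 42 = 6  (slack)

Optimal: p = 8, q = 2
Binding: C1, C2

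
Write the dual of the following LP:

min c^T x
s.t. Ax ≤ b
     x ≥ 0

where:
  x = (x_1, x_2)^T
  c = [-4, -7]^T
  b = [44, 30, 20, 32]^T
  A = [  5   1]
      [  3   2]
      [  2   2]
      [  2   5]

Primal min cᵀx s.t. Ax ≤ b, x ≥ 0  →  Dual max −bᵀy s.t. Aᵀy ≥ −c, y ≥ 0.

Maximize: z = -44y1 - 30y2 - 20y3 - 32y4

Subject to:
  5y1 + 3y2 + 2y3 + 2y4 ≥ 4
  y1 + 2y2 + 2y3 + 5y4 ≥ 7
  y1, y2, y3, y4 ≥ 0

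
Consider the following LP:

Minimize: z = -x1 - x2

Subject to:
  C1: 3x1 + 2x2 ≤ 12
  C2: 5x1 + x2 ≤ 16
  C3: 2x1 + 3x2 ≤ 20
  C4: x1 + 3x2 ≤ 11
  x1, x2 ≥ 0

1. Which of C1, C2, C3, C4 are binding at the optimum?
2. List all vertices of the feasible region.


1. C1, C4
2. (0, 0), (3.2, 0), (2.857, 1.714), (2, 3), (0, 3.667)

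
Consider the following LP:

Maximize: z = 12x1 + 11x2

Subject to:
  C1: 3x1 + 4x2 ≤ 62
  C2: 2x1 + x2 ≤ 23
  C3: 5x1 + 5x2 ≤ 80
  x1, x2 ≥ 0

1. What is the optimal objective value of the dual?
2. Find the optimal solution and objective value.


1. 183
2. x1 = 7, x2 = 9, z = 183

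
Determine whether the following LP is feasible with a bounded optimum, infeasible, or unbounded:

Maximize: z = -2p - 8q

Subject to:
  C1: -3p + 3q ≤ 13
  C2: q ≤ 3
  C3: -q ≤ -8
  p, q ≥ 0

Infeasible (no feasible solution exists)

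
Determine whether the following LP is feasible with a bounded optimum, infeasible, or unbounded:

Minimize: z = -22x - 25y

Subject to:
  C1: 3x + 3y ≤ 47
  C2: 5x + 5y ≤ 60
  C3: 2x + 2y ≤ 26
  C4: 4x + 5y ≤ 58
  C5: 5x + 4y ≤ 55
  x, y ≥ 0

Feasible with a bounded optimal solution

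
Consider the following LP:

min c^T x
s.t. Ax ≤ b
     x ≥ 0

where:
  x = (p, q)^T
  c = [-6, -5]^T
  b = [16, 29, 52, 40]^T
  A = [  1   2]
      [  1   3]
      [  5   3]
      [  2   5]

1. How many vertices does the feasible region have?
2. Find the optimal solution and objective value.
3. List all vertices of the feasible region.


1. 4
2. p = 8, q = 4, z = -68
3. (0, 0), (10.4, 0), (8, 4), (0, 8)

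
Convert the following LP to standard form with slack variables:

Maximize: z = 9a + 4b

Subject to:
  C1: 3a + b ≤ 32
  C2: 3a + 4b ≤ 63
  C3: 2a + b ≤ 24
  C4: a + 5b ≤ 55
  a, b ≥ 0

max z = 9a + 4b

s.t.
  3a + b + s1 = 32
  3a + 4b + s2 = 63
  2a + b + s3 = 24
  a + 5b + s4 = 55
  a, b, s1, s2, s3, s4 ≥ 0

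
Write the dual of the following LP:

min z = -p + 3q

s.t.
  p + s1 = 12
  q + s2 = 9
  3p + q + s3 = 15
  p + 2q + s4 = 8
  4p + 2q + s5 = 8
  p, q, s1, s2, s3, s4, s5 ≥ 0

Primal min cᵀx s.t. Ax ≤ b, x ≥ 0  →  Dual max −bᵀy s.t. Aᵀy ≥ −c, y ≥ 0.

Maximize: z = -12y1 - 9y2 - 15y3 - 8y4 - 8y5

Subject to:
  y1 + 3y3 + y4 + 4y5 ≥ 1
  y2 + y3 + 2y4 + 2y5 ≥ -3
  y1, y2, y3, y4, y5 ≥ 0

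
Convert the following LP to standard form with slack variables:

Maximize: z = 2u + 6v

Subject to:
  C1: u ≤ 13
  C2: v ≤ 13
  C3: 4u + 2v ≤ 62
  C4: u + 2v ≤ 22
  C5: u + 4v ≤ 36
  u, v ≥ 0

max z = 2u + 6v

s.t.
  u + s1 = 13
  v + s2 = 13
  4u + 2v + s3 = 62
  u + 2v + s4 = 22
  u + 4v + s5 = 36
  u, v, s1, s2, s3, s4, s5 ≥ 0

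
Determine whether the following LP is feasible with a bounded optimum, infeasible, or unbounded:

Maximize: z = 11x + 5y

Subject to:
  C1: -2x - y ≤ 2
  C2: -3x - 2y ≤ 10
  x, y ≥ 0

Unbounded (objective can increase without bound)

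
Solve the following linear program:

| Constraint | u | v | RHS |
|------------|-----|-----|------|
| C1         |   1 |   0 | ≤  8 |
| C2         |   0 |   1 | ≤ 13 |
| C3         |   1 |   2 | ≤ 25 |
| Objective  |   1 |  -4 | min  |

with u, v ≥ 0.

Evaluate the objective at each vertex of the feasible region:
  z(0, 0) = 0
  z(8, 0) = 8
  z(8, 8.5) = -26
  z(0, 12.5) = -50  ←
The minimum is at u = 0, v = 12.5.

u = 0, v = 12.5, z = -50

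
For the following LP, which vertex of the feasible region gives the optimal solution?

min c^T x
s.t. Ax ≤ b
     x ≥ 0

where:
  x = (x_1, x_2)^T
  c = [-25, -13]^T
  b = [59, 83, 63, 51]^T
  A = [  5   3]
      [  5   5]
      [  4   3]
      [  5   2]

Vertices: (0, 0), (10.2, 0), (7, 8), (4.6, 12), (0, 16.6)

Evaluate the objective at each vertex of the feasible region:
  z(0, 0) = 0
  z(10.2, 0) = -255
  z(7, 8) = -279  ←
  z(4.6, 12) = -271
  z(0, 16.6) = -215.8
The minimum is at x_1 = 7, x_2 = 8.

(7, 8)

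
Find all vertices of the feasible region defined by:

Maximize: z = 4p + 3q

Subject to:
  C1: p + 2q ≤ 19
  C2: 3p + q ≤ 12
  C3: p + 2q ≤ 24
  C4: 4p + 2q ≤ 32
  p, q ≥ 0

(0, 0), (4, 0), (1, 9), (0, 9.5)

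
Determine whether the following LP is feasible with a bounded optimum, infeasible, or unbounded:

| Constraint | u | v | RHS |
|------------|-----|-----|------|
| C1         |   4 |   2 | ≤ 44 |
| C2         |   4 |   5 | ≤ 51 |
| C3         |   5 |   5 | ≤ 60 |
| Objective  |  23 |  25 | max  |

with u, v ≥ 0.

Feasible with a bounded optimal solution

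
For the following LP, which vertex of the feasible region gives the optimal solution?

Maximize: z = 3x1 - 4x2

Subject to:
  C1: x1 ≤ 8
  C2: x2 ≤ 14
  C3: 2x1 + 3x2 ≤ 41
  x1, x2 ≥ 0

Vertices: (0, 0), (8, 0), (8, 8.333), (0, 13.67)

Evaluate the objective at each vertex of the feasible region:
  z(0, 0) = 0
  z(8, 0) = 24  ←
  z(8, 8.333) = -9.333
  z(0, 13.67) = -54.67
The maximum is at x1 = 8, x2 = 0.

(8, 0)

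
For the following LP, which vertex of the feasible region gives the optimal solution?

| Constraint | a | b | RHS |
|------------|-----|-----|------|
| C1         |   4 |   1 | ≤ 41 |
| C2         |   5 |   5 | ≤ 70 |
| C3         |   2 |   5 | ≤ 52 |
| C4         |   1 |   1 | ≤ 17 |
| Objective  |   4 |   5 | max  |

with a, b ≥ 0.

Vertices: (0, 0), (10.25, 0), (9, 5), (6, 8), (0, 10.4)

Evaluate the objective at each vertex of the feasible region:
  z(0, 0) = 0
  z(10.25, 0) = 41
  z(9, 5) = 61
  z(6, 8) = 64  ←
  z(0, 10.4) = 52
The maximum is at a = 6, b = 8.

(6, 8)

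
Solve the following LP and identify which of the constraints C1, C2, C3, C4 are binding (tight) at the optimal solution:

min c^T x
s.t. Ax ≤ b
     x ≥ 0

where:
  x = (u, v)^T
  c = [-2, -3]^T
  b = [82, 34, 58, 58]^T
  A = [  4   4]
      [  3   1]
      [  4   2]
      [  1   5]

At u = 8, v = 10, compute slack b - a·x for each constraint:
  C1: 82 − 72 = 10  (slack)
  C2: 34 − 34 = 0  (binding)
  C3: 58 − 52 = 6  (slack)
  C4: 58 − 58 = 0  (binding)

Optimal: u = 8, v = 10
Binding: C2, C4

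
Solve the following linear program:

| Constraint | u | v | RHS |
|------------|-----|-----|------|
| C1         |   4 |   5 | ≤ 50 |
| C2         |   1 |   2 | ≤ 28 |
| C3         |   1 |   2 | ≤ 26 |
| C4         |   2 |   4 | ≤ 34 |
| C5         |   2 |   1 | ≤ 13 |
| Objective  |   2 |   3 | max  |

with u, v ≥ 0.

Evaluate the objective at each vertex of the feasible region:
  z(0, 0) = 0
  z(6.5, 0) = 13
  z(3, 7) = 27  ←
  z(0, 8.5) = 25.5
The maximum is at u = 3, v = 7.

u = 3, v = 7, z = 27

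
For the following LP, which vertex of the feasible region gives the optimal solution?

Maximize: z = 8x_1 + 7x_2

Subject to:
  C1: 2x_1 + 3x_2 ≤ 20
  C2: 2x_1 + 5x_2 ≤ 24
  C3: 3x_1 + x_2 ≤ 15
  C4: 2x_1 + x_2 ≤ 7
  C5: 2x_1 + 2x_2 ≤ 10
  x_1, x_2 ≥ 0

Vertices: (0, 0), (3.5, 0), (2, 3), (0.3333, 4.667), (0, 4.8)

Evaluate the objective at each vertex of the feasible region:
  z(0, 0) = 0
  z(3.5, 0) = 28
  z(2, 3) = 37  ←
  z(0.3333, 4.667) = 35.33
  z(0, 4.8) = 33.6
The maximum is at x_1 = 2, x_2 = 3.

(2, 3)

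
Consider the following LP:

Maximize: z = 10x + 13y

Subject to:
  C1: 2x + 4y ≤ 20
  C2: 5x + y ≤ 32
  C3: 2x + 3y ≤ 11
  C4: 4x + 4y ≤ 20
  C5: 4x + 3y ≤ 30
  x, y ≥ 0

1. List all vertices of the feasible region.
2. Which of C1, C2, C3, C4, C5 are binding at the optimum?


1. (0, 0), (5, 0), (4, 1), (0, 3.667)
2. C3, C4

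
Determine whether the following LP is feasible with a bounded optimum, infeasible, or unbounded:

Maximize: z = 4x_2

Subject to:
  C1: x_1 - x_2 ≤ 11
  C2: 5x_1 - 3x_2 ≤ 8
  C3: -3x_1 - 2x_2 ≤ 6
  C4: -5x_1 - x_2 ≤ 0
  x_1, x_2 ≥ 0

Unbounded (objective can increase without bound)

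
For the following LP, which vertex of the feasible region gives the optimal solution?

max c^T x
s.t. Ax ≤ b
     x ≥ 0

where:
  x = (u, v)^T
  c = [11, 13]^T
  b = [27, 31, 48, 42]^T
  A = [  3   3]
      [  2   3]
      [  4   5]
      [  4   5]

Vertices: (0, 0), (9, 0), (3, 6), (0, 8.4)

Evaluate the objective at each vertex of the feasible region:
  z(0, 0) = 0
  z(9, 0) = 99
  z(3, 6) = 111  ←
  z(0, 8.4) = 109.2
The maximum is at u = 3, v = 6.

(3, 6)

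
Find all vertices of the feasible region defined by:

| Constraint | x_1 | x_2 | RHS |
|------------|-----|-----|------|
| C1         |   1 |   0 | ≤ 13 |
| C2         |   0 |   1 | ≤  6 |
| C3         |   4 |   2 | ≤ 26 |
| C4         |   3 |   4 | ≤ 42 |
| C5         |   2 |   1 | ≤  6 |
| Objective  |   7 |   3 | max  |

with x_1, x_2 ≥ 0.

(0, 0), (3, 0), (0, 6)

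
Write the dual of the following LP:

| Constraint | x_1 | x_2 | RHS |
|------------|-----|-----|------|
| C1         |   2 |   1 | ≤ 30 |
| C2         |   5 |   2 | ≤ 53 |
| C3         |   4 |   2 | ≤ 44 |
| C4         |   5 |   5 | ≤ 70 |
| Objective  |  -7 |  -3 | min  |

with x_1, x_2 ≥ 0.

Primal min cᵀx s.t. Ax ≤ b, x ≥ 0  →  Dual max −bᵀy s.t. Aᵀy ≥ −c, y ≥ 0.

Maximize: z = -30y1 - 53y2 - 44y3 - 70y4

Subject to:
  2y1 + 5y2 + 4y3 + 5y4 ≥ 7
  y1 + 2y2 + 2y3 + 5y4 ≥ 3
  y1, y2, y3, y4 ≥ 0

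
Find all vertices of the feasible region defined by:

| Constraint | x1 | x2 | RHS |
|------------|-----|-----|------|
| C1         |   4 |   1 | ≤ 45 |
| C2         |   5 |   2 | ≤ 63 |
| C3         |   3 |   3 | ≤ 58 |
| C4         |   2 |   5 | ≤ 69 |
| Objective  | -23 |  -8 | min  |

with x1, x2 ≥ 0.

(0, 0), (11.25, 0), (9, 9), (8.429, 10.43), (0, 13.8)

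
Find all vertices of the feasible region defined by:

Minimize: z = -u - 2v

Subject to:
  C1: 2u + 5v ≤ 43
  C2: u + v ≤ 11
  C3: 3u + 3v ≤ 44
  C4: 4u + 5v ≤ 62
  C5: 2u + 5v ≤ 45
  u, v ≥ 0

(0, 0), (11, 0), (4, 7), (0, 8.6)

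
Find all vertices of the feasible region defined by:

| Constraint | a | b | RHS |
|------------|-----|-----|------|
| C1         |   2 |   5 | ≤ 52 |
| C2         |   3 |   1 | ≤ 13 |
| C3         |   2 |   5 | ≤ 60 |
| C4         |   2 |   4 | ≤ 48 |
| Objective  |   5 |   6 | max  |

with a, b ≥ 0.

(0, 0), (4.333, 0), (1, 10), (0, 10.4)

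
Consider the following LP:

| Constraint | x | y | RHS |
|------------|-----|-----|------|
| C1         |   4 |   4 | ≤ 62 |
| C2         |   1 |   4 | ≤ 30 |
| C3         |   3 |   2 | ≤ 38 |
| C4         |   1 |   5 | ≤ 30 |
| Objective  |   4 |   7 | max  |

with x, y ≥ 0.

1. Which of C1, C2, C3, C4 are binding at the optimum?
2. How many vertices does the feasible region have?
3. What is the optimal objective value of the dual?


1. C3, C4
2. 4
3. 68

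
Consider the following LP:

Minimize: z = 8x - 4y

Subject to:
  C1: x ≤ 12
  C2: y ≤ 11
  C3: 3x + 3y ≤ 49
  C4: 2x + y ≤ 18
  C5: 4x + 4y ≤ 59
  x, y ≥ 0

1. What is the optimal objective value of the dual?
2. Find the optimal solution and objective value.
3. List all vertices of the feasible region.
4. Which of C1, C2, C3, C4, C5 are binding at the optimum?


1. -44
2. x = 0, y = 11, z = -44
3. (0, 0), (9, 0), (3.5, 11), (0, 11)
4. C2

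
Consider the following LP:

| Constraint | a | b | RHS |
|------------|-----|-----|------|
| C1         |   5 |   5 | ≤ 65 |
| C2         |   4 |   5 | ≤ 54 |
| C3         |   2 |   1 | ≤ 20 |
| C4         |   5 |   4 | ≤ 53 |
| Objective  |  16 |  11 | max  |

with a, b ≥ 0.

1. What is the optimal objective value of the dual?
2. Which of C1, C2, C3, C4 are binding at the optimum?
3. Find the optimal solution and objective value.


1. 166
2. C3, C4
3. a = 9, b = 2, z = 166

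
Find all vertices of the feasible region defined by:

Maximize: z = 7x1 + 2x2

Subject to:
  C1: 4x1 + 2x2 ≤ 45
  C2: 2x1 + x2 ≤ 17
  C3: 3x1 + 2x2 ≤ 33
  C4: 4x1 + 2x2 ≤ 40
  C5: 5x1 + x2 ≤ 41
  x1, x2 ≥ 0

(0, 0), (8.2, 0), (8, 1), (1, 15), (0, 16.5)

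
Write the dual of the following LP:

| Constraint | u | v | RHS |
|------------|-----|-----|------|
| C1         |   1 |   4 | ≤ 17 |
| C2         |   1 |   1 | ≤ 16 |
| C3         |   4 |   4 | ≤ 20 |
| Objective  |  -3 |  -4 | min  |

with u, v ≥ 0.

Primal min cᵀx s.t. Ax ≤ b, x ≥ 0  →  Dual max −bᵀy s.t. Aᵀy ≥ −c, y ≥ 0.

Maximize: z = -17y1 - 16y2 - 20y3

Subject to:
  y1 + y2 + 4y3 ≥ 3
  4y1 + y2 + 4y3 ≥ 4
  y1, y2, y3 ≥ 0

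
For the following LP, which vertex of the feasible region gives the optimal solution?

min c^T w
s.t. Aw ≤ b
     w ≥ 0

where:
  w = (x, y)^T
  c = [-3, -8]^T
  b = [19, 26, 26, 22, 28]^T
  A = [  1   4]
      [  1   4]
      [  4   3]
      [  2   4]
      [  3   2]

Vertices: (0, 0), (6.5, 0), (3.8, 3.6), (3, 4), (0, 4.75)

Evaluate the objective at each vertex of the feasible region:
  z(0, 0) = 0
  z(6.5, 0) = -19.5
  z(3.8, 3.6) = -40.2
  z(3, 4) = -41  ←
  z(0, 4.75) = -38
The minimum is at x = 3, y = 4.

(3, 4)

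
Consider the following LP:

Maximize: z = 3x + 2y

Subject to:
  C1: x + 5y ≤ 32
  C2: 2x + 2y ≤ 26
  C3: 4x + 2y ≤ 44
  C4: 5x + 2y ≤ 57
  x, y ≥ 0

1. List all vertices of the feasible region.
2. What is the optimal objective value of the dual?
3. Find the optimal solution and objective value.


1. (0, 0), (11, 0), (9, 4), (8.25, 4.75), (0, 6.4)
2. 35
3. x = 9, y = 4, z = 35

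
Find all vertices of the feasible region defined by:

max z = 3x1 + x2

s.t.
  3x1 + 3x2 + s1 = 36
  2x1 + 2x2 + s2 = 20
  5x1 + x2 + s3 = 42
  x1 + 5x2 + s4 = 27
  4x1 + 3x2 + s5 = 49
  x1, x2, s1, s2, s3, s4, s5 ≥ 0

(0, 0), (8.4, 0), (8, 2), (5.75, 4.25), (0, 5.4)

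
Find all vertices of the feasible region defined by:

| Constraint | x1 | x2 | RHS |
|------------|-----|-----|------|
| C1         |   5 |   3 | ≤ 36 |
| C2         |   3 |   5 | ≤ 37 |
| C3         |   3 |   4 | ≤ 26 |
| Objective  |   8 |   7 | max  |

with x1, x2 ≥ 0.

(0, 0), (7.2, 0), (6, 2), (0, 6.5)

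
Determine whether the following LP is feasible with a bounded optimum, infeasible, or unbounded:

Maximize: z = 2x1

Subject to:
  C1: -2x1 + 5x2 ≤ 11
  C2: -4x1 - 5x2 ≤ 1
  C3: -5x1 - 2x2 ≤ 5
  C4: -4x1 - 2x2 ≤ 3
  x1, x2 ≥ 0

Unbounded (objective can increase without bound)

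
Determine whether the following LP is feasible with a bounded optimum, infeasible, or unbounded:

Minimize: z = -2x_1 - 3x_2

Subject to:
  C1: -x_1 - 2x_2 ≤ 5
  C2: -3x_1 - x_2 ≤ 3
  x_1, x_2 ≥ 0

Unbounded (objective can decrease without bound)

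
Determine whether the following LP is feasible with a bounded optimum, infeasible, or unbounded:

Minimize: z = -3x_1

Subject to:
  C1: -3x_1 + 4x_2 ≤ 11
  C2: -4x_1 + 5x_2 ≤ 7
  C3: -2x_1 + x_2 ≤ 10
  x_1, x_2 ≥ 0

Unbounded (objective can decrease without bound)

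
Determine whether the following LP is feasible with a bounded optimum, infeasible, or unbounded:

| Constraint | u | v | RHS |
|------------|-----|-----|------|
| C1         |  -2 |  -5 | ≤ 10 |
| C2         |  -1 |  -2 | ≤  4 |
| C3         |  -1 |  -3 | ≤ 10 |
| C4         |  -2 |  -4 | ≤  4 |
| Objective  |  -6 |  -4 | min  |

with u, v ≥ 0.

Unbounded (objective can decrease without bound)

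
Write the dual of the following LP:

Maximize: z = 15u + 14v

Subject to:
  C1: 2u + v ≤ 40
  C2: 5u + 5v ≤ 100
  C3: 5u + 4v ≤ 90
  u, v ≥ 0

Primal max cᵀx s.t. Ax ≤ b, x ≥ 0  →  Dual min bᵀy s.t. Aᵀy ≥ c, y ≥ 0.

Minimize: z = 40y1 + 100y2 + 90y3

Subject to:
  2y1 + 5y2 + 5y3 ≥ 15
  y1 + 5y2 + 4y3 ≥ 14
  y1, y2, y3 ≥ 0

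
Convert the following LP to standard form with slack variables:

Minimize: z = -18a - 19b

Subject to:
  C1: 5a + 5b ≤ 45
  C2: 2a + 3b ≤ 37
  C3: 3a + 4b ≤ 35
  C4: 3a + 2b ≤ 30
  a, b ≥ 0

min z = -18a - 19b

s.t.
  5a + 5b + s1 = 45
  2a + 3b + s2 = 37
  3a + 4b + s3 = 35
  3a + 2b + s4 = 30
  a, b, s1, s2, s3, s4 ≥ 0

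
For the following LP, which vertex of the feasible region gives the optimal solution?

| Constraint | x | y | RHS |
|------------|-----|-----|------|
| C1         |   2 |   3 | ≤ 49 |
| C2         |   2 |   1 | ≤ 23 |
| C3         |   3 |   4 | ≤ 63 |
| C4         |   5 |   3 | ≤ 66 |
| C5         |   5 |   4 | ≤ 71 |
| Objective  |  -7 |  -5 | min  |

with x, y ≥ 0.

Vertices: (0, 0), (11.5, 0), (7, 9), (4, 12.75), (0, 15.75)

Evaluate the objective at each vertex of the feasible region:
  z(0, 0) = 0
  z(11.5, 0) = -80.5
  z(7, 9) = -94  ←
  z(4, 12.75) = -91.75
  z(0, 15.75) = -78.75
The minimum is at x = 7, y = 9.

(7, 9)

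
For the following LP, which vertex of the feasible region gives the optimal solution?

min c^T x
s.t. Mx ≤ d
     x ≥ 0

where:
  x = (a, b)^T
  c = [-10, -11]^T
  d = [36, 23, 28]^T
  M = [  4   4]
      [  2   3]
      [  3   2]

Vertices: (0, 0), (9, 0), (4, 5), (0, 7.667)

Evaluate the objective at each vertex of the feasible region:
  z(0, 0) = 0
  z(9, 0) = -90
  z(4, 5) = -95  ←
  z(0, 7.667) = -84.33
The minimum is at a = 4, b = 5.

(4, 5)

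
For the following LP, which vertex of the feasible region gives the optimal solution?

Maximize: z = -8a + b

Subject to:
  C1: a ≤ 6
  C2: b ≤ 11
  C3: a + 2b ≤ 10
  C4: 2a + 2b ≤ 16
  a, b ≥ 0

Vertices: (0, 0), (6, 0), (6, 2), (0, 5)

Evaluate the objective at each vertex of the feasible region:
  z(0, 0) = 0
  z(6, 0) = -48
  z(6, 2) = -46
  z(0, 5) = 5  ←
The maximum is at a = 0, b = 5.

(0, 5)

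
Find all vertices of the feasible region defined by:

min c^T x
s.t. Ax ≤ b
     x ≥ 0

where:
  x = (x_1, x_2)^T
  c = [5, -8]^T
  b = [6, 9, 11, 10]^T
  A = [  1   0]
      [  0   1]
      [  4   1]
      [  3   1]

(0, 0), (2.75, 0), (1, 7), (0.3333, 9), (0, 9)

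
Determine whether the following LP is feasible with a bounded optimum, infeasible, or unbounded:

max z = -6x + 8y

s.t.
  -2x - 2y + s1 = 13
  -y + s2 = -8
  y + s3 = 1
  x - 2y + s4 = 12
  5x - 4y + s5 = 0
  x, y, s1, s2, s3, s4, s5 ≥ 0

Infeasible (no feasible solution exists)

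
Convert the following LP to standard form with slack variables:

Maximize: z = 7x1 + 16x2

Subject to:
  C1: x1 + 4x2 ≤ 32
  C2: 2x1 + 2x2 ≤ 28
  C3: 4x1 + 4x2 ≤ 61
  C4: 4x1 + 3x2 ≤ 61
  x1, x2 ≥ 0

max z = 7x1 + 16x2

s.t.
  x1 + 4x2 + s1 = 32
  2x1 + 2x2 + s2 = 28
  4x1 + 4x2 + s3 = 61
  4x1 + 3x2 + s4 = 61
  x1, x2, s1, s2, s3, s4 ≥ 0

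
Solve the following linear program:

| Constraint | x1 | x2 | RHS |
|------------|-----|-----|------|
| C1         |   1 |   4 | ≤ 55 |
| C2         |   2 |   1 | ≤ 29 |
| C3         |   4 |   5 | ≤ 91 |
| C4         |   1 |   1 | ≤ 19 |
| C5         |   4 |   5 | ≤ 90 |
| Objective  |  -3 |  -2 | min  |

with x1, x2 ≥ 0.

Evaluate the objective at each vertex of the feasible region:
  z(0, 0) = 0
  z(14.5, 0) = -43.5
  z(10, 9) = -48  ←
  z(7, 12) = -45
  z(0, 13.75) = -27.5
The minimum is at x1 = 10, x2 = 9.

x1 = 10, x2 = 9, z = -48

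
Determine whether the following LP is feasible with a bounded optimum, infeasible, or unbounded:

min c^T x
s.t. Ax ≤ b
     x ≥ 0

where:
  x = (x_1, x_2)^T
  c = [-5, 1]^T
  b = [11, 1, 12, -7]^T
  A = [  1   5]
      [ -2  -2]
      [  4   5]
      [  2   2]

Infeasible (no feasible solution exists)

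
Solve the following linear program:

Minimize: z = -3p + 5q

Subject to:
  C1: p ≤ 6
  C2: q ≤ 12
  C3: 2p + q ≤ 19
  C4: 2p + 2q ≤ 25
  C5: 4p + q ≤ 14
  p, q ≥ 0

Evaluate the objective at each vertex of the feasible region:
  z(0, 0) = 0
  z(3.5, 0) = -10.5  ←
  z(0.5, 12) = 58.5
  z(0, 12) = 60
The minimum is at p = 3.5, q = 0.

p = 3.5, q = 0, z = -10.5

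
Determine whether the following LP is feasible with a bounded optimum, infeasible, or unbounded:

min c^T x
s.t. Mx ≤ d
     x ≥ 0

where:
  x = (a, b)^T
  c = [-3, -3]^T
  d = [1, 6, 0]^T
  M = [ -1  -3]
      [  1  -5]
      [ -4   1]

Unbounded (objective can decrease without bound)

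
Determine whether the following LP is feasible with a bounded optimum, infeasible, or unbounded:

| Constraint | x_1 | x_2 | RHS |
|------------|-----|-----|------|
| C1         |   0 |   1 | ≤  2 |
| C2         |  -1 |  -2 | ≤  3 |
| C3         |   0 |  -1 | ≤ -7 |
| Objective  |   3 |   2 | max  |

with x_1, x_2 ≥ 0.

Infeasible (no feasible solution exists)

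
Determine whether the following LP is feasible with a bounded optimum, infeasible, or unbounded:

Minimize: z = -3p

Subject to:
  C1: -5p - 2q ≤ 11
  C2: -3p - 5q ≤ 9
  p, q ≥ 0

Unbounded (objective can decrease without bound)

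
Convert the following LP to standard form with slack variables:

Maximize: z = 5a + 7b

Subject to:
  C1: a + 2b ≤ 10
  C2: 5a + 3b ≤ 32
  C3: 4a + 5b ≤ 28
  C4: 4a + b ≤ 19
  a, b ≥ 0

max z = 5a + 7b

s.t.
  a + 2b + s1 = 10
  5a + 3b + s2 = 32
  4a + 5b + s3 = 28
  4a + b + s4 = 19
  a, b, s1, s2, s3, s4 ≥ 0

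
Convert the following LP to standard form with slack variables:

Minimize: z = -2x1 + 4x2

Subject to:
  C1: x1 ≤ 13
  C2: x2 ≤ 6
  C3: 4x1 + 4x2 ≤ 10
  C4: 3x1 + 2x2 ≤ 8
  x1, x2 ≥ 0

min z = -2x1 + 4x2

s.t.
  x1 + s1 = 13
  x2 + s2 = 6
  4x1 + 4x2 + s3 = 10
  3x1 + 2x2 + s4 = 8
  x1, x2, s1, s2, s3, s4 ≥ 0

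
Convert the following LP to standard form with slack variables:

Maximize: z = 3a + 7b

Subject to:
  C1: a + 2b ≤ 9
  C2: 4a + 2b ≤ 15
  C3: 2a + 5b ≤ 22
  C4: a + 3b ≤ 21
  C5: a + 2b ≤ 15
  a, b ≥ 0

max z = 3a + 7b

s.t.
  a + 2b + s1 = 9
  4a + 2b + s2 = 15
  2a + 5b + s3 = 22
  a + 3b + s4 = 21
  a + 2b + s5 = 15
  a, b, s1, s2, s3, s4, s5 ≥ 0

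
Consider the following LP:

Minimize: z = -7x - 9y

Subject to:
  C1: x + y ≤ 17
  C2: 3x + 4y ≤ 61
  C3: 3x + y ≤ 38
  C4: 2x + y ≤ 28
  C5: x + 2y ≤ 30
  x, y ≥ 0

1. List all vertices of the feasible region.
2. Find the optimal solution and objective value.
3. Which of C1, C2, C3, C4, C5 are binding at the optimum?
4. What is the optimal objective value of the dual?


1. (0, 0), (12.67, 0), (10.5, 6.5), (7, 10), (1, 14.5), (0, 15)
2. x = 7, y = 10, z = -139
3. C1, C2
4. -139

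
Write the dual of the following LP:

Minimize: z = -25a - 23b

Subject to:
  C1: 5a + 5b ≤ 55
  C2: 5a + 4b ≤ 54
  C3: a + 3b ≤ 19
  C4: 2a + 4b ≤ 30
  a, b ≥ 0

Primal min cᵀx s.t. Ax ≤ b, x ≥ 0  →  Dual max −bᵀy s.t. Aᵀy ≥ −c, y ≥ 0.

Maximize: z = -55y1 - 54y2 - 19y3 - 30y4

Subject to:
  5y1 + 5y2 + y3 + 2y4 ≥ 25
  5y1 + 4y2 + 3y3 + 4y4 ≥ 23
  y1, y2, y3, y4 ≥ 0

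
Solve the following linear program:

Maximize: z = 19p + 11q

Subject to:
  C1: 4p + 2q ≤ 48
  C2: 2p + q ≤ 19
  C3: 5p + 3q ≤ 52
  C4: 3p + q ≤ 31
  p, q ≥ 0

Evaluate the objective at each vertex of the feasible region:
  z(0, 0) = 0
  z(9.5, 0) = 180.5
  z(5, 9) = 194  ←
  z(0, 17.33) = 190.7
The maximum is at p = 5, q = 9.

p = 5, q = 9, z = 194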